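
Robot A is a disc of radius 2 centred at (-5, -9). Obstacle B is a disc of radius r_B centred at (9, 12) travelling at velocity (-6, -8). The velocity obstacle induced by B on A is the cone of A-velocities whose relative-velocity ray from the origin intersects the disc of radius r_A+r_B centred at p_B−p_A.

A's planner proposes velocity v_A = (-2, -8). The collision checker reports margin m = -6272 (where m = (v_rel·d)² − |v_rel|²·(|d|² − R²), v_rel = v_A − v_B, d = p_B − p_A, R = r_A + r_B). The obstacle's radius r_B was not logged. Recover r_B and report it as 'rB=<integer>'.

m = -6272
d = (14, 21);  v_rel = (4, 0),  |v_rel|² = 16
v_rel×d = (4)·(21) − (0)·(14) = 84
since m = R²·16 − 84²:  R² = (7056 + -6272) / 16 = 49
R = √49 = 7  ⇒  r_B = 7 − 2 = 5

rB=5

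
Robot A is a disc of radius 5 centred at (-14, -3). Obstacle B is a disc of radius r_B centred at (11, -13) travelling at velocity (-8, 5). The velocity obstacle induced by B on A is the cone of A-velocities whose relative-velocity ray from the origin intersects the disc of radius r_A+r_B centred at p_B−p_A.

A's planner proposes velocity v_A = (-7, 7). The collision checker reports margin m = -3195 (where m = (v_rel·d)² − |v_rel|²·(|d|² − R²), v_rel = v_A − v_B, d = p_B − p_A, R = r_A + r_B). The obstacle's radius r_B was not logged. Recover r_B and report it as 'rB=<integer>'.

m = -3195
d = (25, -10);  v_rel = (1, 2),  |v_rel|² = 5
v_rel×d = (1)·(-10) − (2)·(25) = -60
since m = R²·5 − (-60)²:  R² = (3600 + -3195) / 5 = 81
R = √81 = 9  ⇒  r_B = 9 − 5 = 4

rB=4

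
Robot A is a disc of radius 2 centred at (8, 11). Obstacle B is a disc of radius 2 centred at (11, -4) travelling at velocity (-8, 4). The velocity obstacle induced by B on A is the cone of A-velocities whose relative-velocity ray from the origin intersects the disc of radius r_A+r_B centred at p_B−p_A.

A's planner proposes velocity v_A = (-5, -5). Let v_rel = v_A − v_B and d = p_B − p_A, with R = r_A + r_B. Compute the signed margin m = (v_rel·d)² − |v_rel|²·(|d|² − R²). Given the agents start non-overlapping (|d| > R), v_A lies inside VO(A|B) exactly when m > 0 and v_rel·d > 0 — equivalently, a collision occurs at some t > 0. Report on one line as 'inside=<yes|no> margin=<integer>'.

d = (3, -15),  |d|² = 234;  R = 2+2 = 4,  c = 234−4² = 218
v_rel = (3, -9),  |v_rel|² = 90;  v_rel·d = (3)·(3) + (-9)·(-15) = 144
90·t² − 288·t + 218 = 0  ⇒  m = 144² − 90·218 = 1116
m = 1116 > 0,  v_rel·d = 144 > 0  ⇒  inside

inside=yes margin=1116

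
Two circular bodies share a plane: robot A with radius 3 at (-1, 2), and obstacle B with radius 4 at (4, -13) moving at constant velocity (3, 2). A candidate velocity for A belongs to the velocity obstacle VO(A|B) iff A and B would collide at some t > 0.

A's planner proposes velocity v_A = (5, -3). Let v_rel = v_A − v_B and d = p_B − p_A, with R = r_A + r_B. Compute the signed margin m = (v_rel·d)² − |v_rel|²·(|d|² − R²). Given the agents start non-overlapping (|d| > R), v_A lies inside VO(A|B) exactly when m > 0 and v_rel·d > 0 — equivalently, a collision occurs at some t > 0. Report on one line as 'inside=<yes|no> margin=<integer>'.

d = (5, -15),  |d|² = 250;  R = 3+4 = 7,  c = 250−7² = 201
v_rel = (2, -5),  |v_rel|² = 29;  v_rel·d = (2)·(5) + (-5)·(-15) = 85
29·t² − 170·t + 201 = 0  ⇒  m = 85² − 29·201 = 1396
m = 1396 > 0,  v_rel·d = 85 > 0  ⇒  inside

inside=yes margin=1396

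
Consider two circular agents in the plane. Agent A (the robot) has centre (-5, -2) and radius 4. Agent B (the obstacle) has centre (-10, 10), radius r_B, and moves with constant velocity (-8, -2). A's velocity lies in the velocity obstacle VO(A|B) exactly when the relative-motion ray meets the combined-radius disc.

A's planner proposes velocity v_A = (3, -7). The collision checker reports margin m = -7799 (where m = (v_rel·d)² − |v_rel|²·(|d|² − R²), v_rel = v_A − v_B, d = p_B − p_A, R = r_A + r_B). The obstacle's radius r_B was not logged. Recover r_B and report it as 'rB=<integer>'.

m = -7799
d = (-5, 12);  v_rel = (11, -5),  |v_rel|² = 146
v_rel×d = (11)·(12) − (-5)·(-5) = 107
since m = R²·146 − 107²:  R² = (11449 + -7799) / 146 = 25
R = √25 = 5  ⇒  r_B = 5 − 4 = 1

rB=1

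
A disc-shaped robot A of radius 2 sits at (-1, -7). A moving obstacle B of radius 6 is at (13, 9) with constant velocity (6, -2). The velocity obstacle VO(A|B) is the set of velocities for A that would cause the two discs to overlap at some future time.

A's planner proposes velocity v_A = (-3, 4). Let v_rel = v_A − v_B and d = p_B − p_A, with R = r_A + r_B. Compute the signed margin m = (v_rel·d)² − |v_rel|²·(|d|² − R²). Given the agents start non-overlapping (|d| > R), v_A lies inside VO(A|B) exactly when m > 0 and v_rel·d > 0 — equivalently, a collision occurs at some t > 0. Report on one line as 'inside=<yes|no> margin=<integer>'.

d = (14, 16),  |d|² = 452;  R = 2+6 = 8,  c = 452−8² = 388
v_rel = (-9, 6),  |v_rel|² = 117;  v_rel·d = (-9)·(14) + (6)·(16) = -30
117·t² + 60·t + 388 = 0  ⇒  m = (-30)² − 117·388 = -44496
m = -44496 < 0,  v_rel·d = -30 < 0  ⇒  outside

inside=no margin=-44496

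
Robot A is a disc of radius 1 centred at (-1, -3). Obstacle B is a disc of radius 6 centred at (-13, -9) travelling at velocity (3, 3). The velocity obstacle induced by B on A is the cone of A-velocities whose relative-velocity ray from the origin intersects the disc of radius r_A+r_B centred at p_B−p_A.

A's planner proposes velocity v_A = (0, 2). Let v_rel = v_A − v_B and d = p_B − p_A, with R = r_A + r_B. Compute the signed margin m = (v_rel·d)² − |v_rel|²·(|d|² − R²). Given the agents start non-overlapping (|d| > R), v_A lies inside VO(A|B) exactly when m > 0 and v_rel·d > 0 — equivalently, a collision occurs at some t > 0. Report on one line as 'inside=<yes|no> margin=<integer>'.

d = (-12, -6),  |d|² = 180;  R = 1+6 = 7,  c = 180−7² = 131
v_rel = (-3, -1),  |v_rel|² = 10;  v_rel·d = (-3)·(-12) + (-1)·(-6) = 42
10·t² − 84·t + 131 = 0  ⇒  m = 42² − 10·131 = 454
m = 454 > 0,  v_rel·d = 42 > 0  ⇒  inside

inside=yes margin=454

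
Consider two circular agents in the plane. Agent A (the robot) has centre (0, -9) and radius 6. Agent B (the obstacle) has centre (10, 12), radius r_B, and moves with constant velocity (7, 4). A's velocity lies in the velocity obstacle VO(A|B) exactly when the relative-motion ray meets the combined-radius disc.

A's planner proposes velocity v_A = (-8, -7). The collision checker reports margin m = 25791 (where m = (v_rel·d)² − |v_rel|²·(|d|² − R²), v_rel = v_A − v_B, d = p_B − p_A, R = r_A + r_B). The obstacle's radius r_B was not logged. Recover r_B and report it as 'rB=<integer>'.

m = 25791
d = (10, 21);  v_rel = (-15, -11),  |v_rel|² = 346
v_rel×d = (-15)·(21) − (-11)·(10) = -205
since m = R²·346 − (-205)²:  R² = (42025 + 25791) / 346 = 196
R = √196 = 14  ⇒  r_B = 14 − 6 = 8

rB=8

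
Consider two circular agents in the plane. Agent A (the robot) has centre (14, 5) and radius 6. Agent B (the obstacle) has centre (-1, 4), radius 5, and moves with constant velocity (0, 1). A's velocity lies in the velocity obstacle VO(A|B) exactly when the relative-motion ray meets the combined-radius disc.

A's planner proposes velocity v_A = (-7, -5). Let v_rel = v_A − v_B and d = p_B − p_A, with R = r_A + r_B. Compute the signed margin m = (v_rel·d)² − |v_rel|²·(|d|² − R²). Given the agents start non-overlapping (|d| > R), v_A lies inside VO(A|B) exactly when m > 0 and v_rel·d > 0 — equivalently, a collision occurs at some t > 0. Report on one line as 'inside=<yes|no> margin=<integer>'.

d = (-15, -1),  |d|² = 226;  R = 6+5 = 11,  c = 226−11² = 105
v_rel = (-7, -6),  |v_rel|² = 85;  v_rel·d = (-7)·(-15) + (-6)·(-1) = 111
85·t² − 222·t + 105 = 0  ⇒  m = 111² − 85·105 = 3396
m = 3396 > 0,  v_rel·d = 111 > 0  ⇒  inside

inside=yes margin=3396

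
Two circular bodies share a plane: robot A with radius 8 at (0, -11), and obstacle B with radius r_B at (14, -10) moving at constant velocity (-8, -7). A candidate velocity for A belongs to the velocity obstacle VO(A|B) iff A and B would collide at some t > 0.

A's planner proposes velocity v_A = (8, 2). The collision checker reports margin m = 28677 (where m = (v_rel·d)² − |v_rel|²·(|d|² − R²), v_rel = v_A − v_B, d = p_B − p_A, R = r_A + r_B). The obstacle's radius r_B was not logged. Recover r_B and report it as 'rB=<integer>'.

m = 28677
d = (14, 1);  v_rel = (16, 9),  |v_rel|² = 337
v_rel×d = (16)·(1) − (9)·(14) = -110
since m = R²·337 − (-110)²:  R² = (12100 + 28677) / 337 = 121
R = √121 = 11  ⇒  r_B = 11 − 8 = 3

rB=3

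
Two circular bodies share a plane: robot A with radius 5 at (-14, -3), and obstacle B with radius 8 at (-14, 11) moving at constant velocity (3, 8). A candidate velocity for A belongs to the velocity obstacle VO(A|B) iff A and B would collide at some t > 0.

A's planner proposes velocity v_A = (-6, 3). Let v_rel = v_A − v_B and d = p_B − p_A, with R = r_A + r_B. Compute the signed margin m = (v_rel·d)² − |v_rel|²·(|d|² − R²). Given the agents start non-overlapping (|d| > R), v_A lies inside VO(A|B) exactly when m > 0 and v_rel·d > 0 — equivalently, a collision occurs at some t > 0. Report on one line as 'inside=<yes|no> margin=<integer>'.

d = (0, 14),  |d|² = 196;  R = 5+8 = 13,  c = 196−13² = 27
v_rel = (-9, -5),  |v_rel|² = 106;  v_rel·d = (-9)·(0) + (-5)·(14) = -70
106·t² + 140·t + 27 = 0  ⇒  m = (-70)² − 106·27 = 2038
m = 2038 > 0,  v_rel·d = -70 < 0  ⇒  outside

inside=no margin=2038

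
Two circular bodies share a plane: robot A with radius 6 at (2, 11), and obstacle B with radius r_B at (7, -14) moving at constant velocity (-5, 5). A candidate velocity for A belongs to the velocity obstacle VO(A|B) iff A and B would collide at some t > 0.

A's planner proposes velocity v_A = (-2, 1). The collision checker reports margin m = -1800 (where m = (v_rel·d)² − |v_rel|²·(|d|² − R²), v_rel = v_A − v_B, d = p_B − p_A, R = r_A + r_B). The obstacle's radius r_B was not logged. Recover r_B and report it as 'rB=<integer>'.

m = -1800
d = (5, -25);  v_rel = (3, -4),  |v_rel|² = 25
v_rel×d = (3)·(-25) − (-4)·(5) = -55
since m = R²·25 − (-55)²:  R² = (3025 + -1800) / 25 = 49
R = √49 = 7  ⇒  r_B = 7 − 6 = 1

rB=1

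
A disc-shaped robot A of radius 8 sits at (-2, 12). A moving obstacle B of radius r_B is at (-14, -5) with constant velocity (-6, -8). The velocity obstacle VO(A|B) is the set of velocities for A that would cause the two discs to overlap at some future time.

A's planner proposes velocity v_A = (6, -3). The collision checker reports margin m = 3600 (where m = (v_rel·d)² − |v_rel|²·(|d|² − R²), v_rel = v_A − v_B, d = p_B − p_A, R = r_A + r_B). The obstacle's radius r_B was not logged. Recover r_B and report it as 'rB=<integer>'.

m = 3600
d = (-12, -17);  v_rel = (12, 5),  |v_rel|² = 169
v_rel×d = (12)·(-17) − (5)·(-12) = -144
since m = R²·169 − (-144)²:  R² = (20736 + 3600) / 169 = 144
R = √144 = 12  ⇒  r_B = 12 − 8 = 4

rB=4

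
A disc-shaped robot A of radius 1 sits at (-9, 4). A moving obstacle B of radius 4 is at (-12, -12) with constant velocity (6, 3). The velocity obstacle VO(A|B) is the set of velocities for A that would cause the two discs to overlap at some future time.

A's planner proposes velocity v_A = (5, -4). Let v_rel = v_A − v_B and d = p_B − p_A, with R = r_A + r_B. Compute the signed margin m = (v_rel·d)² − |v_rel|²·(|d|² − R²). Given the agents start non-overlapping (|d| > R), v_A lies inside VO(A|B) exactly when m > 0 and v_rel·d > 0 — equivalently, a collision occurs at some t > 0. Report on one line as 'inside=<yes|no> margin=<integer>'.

d = (-3, -16),  |d|² = 265;  R = 1+4 = 5,  c = 265−5² = 240
v_rel = (-1, -7),  |v_rel|² = 50;  v_rel·d = (-1)·(-3) + (-7)·(-16) = 115
50·t² − 230·t + 240 = 0  ⇒  m = 115² − 50·240 = 1225
m = 1225 > 0,  v_rel·d = 115 > 0  ⇒  inside

inside=yes margin=1225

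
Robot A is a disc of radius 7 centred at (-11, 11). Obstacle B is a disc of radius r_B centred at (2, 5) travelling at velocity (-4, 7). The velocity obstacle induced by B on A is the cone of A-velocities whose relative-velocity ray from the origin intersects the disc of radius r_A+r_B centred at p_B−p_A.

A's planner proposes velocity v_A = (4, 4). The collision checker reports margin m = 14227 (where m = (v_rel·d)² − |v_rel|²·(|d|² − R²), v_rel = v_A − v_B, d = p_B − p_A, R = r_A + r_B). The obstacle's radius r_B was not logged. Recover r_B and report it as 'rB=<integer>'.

m = 14227
d = (13, -6);  v_rel = (8, -3),  |v_rel|² = 73
v_rel×d = (8)·(-6) − (-3)·(13) = -9
since m = R²·73 − (-9)²:  R² = (81 + 14227) / 73 = 196
R = √196 = 14  ⇒  r_B = 14 − 7 = 7

rB=7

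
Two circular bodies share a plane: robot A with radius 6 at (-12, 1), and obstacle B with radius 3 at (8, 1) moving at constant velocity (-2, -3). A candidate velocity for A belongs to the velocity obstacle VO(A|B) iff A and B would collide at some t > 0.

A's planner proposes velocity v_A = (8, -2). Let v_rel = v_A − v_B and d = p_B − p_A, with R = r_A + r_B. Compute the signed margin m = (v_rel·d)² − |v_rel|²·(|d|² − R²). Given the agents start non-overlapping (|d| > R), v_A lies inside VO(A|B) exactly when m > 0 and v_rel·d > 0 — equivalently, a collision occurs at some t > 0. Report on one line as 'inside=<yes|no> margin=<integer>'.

d = (20, 0),  |d|² = 400;  R = 6+3 = 9,  c = 400−9² = 319
v_rel = (10, 1),  |v_rel|² = 101;  v_rel·d = (10)·(20) + (1)·(0) = 200
101·t² − 400·t + 319 = 0  ⇒  m = 200² − 101·319 = 7781
m = 7781 > 0,  v_rel·d = 200 > 0  ⇒  inside

inside=yes margin=7781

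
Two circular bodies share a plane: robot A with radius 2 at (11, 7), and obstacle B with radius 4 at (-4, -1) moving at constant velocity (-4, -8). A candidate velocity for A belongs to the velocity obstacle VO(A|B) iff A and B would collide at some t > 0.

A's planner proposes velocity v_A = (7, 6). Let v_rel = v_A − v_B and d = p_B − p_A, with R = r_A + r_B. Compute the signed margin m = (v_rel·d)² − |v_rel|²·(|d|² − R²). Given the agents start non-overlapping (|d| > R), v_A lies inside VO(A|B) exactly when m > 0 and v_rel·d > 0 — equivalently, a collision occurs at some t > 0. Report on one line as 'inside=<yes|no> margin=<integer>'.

d = (-15, -8),  |d|² = 289;  R = 2+4 = 6,  c = 289−6² = 253
v_rel = (11, 14),  |v_rel|² = 317;  v_rel·d = (11)·(-15) + (14)·(-8) = -277
317·t² + 554·t + 253 = 0  ⇒  m = (-277)² − 317·253 = -3472
m = -3472 < 0,  v_rel·d = -277 < 0  ⇒  outside

inside=no margin=-3472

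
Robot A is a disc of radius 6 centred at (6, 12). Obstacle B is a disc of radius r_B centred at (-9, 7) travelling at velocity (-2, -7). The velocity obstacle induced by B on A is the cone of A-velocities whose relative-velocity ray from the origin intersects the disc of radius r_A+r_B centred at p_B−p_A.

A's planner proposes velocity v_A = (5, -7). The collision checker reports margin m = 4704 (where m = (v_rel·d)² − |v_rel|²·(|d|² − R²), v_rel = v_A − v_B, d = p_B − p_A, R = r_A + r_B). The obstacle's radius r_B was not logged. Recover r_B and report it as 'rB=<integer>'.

m = 4704
d = (-15, -5);  v_rel = (7, 0),  |v_rel|² = 49
v_rel×d = (7)·(-5) − (0)·(-15) = -35
since m = R²·49 − (-35)²:  R² = (1225 + 4704) / 49 = 121
R = √121 = 11  ⇒  r_B = 11 − 6 = 5

rB=5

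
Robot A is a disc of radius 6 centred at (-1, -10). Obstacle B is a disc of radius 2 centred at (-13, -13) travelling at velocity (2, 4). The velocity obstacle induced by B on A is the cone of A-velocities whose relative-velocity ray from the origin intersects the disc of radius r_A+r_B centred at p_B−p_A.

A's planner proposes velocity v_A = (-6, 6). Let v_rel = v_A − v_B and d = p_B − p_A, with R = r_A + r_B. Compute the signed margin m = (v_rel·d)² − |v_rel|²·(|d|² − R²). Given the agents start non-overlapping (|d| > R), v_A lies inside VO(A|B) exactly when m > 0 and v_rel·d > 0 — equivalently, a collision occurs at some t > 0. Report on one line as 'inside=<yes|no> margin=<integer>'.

d = (-12, -3),  |d|² = 153;  R = 6+2 = 8,  c = 153−8² = 89
v_rel = (-8, 2),  |v_rel|² = 68;  v_rel·d = (-8)·(-12) + (2)·(-3) = 90
68·t² − 180·t + 89 = 0  ⇒  m = 90² − 68·89 = 2048
m = 2048 > 0,  v_rel·d = 90 > 0  ⇒  inside

inside=yes margin=2048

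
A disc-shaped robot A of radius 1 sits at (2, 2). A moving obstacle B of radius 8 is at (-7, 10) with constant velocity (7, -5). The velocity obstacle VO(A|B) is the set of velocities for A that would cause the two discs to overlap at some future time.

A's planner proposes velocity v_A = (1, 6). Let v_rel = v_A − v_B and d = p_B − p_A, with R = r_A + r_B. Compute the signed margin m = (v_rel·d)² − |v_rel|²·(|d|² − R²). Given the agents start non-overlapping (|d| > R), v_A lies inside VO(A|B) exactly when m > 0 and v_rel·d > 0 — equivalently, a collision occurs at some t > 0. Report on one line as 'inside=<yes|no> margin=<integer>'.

d = (-9, 8),  |d|² = 145;  R = 1+8 = 9,  c = 145−9² = 64
v_rel = (-6, 11),  |v_rel|² = 157;  v_rel·d = (-6)·(-9) + (11)·(8) = 142
157·t² − 284·t + 64 = 0  ⇒  m = 142² − 157·64 = 10116
m = 10116 > 0,  v_rel·d = 142 > 0  ⇒  inside

inside=yes margin=10116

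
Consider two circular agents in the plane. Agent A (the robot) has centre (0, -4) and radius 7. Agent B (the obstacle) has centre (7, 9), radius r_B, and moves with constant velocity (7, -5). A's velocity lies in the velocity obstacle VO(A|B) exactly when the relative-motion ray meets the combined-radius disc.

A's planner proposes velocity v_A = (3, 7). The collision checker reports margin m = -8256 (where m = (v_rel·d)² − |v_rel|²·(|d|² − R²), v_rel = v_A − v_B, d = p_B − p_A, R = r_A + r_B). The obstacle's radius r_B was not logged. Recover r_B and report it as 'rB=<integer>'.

m = -8256
d = (7, 13);  v_rel = (-4, 12),  |v_rel|² = 160
v_rel×d = (-4)·(13) − (12)·(7) = -136
since m = R²·160 − (-136)²:  R² = (18496 + -8256) / 160 = 64
R = √64 = 8  ⇒  r_B = 8 − 7 = 1

rB=1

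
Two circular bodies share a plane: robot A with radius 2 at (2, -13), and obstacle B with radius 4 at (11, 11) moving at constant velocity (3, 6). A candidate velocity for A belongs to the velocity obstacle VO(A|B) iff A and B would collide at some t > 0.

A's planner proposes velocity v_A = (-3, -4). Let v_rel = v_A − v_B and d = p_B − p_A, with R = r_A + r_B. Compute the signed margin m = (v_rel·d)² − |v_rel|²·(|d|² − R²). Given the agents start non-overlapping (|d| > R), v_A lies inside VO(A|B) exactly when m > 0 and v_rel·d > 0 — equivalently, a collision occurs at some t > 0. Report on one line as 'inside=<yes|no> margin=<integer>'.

d = (9, 24),  |d|² = 657;  R = 2+4 = 6,  c = 657−6² = 621
v_rel = (-6, -10),  |v_rel|² = 136;  v_rel·d = (-6)·(9) + (-10)·(24) = -294
136·t² + 588·t + 621 = 0  ⇒  m = (-294)² − 136·621 = 1980
m = 1980 > 0,  v_rel·d = -294 < 0  ⇒  outside

inside=no margin=1980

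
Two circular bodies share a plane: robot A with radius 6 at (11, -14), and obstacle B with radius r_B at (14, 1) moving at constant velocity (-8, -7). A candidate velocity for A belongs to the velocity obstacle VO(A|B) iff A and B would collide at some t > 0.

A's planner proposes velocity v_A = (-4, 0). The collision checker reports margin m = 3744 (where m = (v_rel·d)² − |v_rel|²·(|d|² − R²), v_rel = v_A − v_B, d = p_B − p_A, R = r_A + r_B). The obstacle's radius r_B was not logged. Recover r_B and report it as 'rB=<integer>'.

m = 3744
d = (3, 15);  v_rel = (4, 7),  |v_rel|² = 65
v_rel×d = (4)·(15) − (7)·(3) = 39
since m = R²·65 − 39²:  R² = (1521 + 3744) / 65 = 81
R = √81 = 9  ⇒  r_B = 9 − 6 = 3

rB=3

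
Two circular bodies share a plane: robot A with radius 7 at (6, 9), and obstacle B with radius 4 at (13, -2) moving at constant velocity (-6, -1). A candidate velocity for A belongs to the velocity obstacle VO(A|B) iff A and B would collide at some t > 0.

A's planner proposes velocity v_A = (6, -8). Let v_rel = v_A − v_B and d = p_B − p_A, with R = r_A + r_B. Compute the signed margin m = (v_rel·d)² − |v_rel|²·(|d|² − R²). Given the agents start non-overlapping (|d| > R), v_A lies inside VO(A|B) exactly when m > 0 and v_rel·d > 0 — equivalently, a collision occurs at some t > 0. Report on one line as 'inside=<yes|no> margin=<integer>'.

d = (7, -11),  |d|² = 170;  R = 7+4 = 11,  c = 170−11² = 49
v_rel = (12, -7),  |v_rel|² = 193;  v_rel·d = (12)·(7) + (-7)·(-11) = 161
193·t² − 322·t + 49 = 0  ⇒  m = 161² − 193·49 = 16464
m = 16464 > 0,  v_rel·d = 161 > 0  ⇒  inside

inside=yes margin=16464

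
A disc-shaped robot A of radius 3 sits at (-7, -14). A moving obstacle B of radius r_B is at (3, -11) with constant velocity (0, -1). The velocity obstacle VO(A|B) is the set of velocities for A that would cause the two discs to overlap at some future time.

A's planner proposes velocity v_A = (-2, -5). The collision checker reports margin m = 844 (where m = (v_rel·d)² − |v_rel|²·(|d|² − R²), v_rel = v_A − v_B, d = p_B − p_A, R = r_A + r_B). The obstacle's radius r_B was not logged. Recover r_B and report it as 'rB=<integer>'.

m = 844
d = (10, 3);  v_rel = (-2, -4),  |v_rel|² = 20
v_rel×d = (-2)·(3) − (-4)·(10) = 34
since m = R²·20 − 34²:  R² = (1156 + 844) / 20 = 100
R = √100 = 10  ⇒  r_B = 10 − 3 = 7

rB=7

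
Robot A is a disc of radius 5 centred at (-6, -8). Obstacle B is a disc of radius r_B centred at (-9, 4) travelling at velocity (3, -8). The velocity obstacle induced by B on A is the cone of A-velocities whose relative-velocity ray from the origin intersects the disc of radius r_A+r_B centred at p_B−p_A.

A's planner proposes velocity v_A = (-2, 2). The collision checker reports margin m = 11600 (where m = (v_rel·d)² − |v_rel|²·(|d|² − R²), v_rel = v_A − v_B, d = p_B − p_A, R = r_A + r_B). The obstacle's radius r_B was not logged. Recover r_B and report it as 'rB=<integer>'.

m = 11600
d = (-3, 12);  v_rel = (-5, 10),  |v_rel|² = 125
v_rel×d = (-5)·(12) − (10)·(-3) = -30
since m = R²·125 − (-30)²:  R² = (900 + 11600) / 125 = 100
R = √100 = 10  ⇒  r_B = 10 − 5 = 5

rB=5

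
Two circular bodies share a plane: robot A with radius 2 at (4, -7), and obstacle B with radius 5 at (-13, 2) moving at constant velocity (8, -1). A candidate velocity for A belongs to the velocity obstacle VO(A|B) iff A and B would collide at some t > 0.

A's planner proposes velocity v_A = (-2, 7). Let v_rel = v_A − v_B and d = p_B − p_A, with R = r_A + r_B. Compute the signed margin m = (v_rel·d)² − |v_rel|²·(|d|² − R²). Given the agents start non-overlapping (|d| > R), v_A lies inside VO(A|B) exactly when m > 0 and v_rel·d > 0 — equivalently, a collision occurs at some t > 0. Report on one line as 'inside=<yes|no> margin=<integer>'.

d = (-17, 9),  |d|² = 370;  R = 2+5 = 7,  c = 370−7² = 321
v_rel = (-10, 8),  |v_rel|² = 164;  v_rel·d = (-10)·(-17) + (8)·(9) = 242
164·t² − 484·t + 321 = 0  ⇒  m = 242² − 164·321 = 5920
m = 5920 > 0,  v_rel·d = 242 > 0  ⇒  inside

inside=yes margin=5920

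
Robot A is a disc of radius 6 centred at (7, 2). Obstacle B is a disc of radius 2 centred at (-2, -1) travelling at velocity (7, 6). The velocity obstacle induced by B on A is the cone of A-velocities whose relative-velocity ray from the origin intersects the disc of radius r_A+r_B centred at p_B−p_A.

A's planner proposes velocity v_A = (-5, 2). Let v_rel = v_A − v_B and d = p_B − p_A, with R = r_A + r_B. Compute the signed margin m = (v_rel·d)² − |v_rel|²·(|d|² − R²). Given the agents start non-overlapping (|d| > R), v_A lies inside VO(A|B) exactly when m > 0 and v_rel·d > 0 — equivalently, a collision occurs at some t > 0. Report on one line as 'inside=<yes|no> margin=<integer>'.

d = (-9, -3),  |d|² = 90;  R = 6+2 = 8,  c = 90−8² = 26
v_rel = (-12, -4),  |v_rel|² = 160;  v_rel·d = (-12)·(-9) + (-4)·(-3) = 120
160·t² − 240·t + 26 = 0  ⇒  m = 120² − 160·26 = 10240
m = 10240 > 0,  v_rel·d = 120 > 0  ⇒  inside

inside=yes margin=10240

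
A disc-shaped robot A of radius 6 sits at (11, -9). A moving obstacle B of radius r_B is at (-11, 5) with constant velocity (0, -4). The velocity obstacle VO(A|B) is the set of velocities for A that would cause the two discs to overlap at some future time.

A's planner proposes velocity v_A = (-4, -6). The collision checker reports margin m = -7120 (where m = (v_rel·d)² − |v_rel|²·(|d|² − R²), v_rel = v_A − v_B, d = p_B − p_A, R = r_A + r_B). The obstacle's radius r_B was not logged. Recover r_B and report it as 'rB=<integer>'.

m = -7120
d = (-22, 14);  v_rel = (-4, -2),  |v_rel|² = 20
v_rel×d = (-4)·(14) − (-2)·(-22) = -100
since m = R²·20 − (-100)²:  R² = (10000 + -7120) / 20 = 144
R = √144 = 12  ⇒  r_B = 12 − 6 = 6

rB=6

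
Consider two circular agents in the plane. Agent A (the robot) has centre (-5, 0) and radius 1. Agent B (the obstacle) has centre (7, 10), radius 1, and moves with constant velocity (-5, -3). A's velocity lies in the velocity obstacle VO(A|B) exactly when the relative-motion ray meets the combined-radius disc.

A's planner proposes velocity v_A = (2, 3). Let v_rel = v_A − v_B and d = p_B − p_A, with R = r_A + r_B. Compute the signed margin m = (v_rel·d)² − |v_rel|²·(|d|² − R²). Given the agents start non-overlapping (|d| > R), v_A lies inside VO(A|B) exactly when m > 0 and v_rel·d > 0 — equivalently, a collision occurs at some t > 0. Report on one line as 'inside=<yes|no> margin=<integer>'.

d = (12, 10),  |d|² = 244;  R = 1+1 = 2,  c = 244−2² = 240
v_rel = (7, 6),  |v_rel|² = 85;  v_rel·d = (7)·(12) + (6)·(10) = 144
85·t² − 288·t + 240 = 0  ⇒  m = 144² − 85·240 = 336
m = 336 > 0,  v_rel·d = 144 > 0  ⇒  inside

inside=yes margin=336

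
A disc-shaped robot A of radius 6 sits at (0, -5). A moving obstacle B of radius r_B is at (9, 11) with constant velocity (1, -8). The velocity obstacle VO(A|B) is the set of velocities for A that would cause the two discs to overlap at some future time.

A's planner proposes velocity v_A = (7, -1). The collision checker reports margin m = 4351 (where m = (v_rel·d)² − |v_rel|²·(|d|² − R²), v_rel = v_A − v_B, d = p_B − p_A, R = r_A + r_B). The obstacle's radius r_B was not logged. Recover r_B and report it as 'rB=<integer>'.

m = 4351
d = (9, 16);  v_rel = (6, 7),  |v_rel|² = 85
v_rel×d = (6)·(16) − (7)·(9) = 33
since m = R²·85 − 33²:  R² = (1089 + 4351) / 85 = 64
R = √64 = 8  ⇒  r_B = 8 − 6 = 2

rB=2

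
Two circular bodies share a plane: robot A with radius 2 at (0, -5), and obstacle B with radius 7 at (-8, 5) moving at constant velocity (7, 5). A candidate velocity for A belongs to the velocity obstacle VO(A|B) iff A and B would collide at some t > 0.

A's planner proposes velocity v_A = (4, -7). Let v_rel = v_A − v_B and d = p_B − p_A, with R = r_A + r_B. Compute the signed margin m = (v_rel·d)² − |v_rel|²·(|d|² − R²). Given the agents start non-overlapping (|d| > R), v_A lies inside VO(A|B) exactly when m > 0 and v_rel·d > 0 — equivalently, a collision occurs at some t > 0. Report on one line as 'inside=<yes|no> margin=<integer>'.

d = (-8, 10),  |d|² = 164;  R = 2+7 = 9,  c = 164−9² = 83
v_rel = (-3, -12),  |v_rel|² = 153;  v_rel·d = (-3)·(-8) + (-12)·(10) = -96
153·t² + 192·t + 83 = 0  ⇒  m = (-96)² − 153·83 = -3483
m = -3483 < 0,  v_rel·d = -96 < 0  ⇒  outside

inside=no margin=-3483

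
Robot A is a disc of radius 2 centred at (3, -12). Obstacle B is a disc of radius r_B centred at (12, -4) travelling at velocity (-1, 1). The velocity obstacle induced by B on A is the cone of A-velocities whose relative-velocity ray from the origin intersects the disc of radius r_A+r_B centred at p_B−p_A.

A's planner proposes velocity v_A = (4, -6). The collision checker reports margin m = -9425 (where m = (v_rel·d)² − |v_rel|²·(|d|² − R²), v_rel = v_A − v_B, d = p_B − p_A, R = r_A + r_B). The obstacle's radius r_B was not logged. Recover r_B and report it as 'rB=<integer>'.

m = -9425
d = (9, 8);  v_rel = (5, -7),  |v_rel|² = 74
v_rel×d = (5)·(8) − (-7)·(9) = 103
since m = R²·74 − 103²:  R² = (10609 + -9425) / 74 = 16
R = √16 = 4  ⇒  r_B = 4 − 2 = 2

rB=2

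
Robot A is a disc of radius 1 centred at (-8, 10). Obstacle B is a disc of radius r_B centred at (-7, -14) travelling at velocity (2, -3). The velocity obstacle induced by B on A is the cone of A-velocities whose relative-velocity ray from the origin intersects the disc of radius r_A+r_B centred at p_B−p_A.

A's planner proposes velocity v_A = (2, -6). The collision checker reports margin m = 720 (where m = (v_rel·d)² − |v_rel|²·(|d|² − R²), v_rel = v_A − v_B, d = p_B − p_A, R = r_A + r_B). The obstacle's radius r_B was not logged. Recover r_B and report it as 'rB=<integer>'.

m = 720
d = (1, -24);  v_rel = (0, -3),  |v_rel|² = 9
v_rel×d = (0)·(-24) − (-3)·(1) = 3
since m = R²·9 − 3²:  R² = (9 + 720) / 9 = 81
R = √81 = 9  ⇒  r_B = 9 − 1 = 8

rB=8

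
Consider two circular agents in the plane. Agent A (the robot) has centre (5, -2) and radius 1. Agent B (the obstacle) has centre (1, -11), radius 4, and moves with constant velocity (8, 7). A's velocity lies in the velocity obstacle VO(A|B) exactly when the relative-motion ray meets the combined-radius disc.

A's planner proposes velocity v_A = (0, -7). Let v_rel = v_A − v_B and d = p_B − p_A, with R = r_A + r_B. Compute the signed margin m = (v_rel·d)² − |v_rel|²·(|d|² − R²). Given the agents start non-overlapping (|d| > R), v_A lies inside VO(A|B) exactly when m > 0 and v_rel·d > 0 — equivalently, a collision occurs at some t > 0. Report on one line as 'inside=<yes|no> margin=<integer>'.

d = (-4, -9),  |d|² = 97;  R = 1+4 = 5,  c = 97−5² = 72
v_rel = (-8, -14),  |v_rel|² = 260;  v_rel·d = (-8)·(-4) + (-14)·(-9) = 158
260·t² − 316·t + 72 = 0  ⇒  m = 158² − 260·72 = 6244
m = 6244 > 0,  v_rel·d = 158 > 0  ⇒  inside

inside=yes margin=6244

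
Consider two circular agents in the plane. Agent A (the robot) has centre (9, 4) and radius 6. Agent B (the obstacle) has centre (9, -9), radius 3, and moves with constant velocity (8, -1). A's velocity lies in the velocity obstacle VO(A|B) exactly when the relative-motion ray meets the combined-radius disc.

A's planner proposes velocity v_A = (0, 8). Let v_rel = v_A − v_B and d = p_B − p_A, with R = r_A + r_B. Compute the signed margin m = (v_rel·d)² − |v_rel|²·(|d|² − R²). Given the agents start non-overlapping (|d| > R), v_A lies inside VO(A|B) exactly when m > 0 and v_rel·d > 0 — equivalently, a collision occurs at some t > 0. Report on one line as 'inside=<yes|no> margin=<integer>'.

d = (0, -13),  |d|² = 169;  R = 6+3 = 9,  c = 169−9² = 88
v_rel = (-8, 9),  |v_rel|² = 145;  v_rel·d = (-8)·(0) + (9)·(-13) = -117
145·t² + 234·t + 88 = 0  ⇒  m = (-117)² − 145·88 = 929
m = 929 > 0,  v_rel·d = -117 < 0  ⇒  outside

inside=no margin=929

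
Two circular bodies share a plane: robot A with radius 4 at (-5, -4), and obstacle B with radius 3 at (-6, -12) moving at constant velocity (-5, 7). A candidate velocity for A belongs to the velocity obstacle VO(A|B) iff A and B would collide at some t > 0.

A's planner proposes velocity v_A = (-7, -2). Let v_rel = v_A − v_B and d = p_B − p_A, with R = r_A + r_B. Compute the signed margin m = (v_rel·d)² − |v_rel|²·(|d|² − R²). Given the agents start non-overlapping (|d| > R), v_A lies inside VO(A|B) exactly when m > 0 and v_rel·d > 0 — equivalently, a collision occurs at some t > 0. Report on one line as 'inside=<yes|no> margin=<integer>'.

d = (-1, -8),  |d|² = 65;  R = 4+3 = 7,  c = 65−7² = 16
v_rel = (-2, -9),  |v_rel|² = 85;  v_rel·d = (-2)·(-1) + (-9)·(-8) = 74
85·t² − 148·t + 16 = 0  ⇒  m = 74² − 85·16 = 4116
m = 4116 > 0,  v_rel·d = 74 > 0  ⇒  inside

inside=yes margin=4116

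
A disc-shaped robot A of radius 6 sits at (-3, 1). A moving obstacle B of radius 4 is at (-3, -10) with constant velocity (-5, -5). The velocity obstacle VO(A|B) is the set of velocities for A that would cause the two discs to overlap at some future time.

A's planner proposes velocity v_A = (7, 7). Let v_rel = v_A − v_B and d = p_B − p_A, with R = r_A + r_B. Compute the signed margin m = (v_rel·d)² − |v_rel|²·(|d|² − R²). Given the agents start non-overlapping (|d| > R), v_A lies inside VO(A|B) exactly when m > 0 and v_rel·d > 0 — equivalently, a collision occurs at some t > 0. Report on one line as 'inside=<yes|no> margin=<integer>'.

d = (0, -11),  |d|² = 121;  R = 6+4 = 10,  c = 121−10² = 21
v_rel = (12, 12),  |v_rel|² = 288;  v_rel·d = (12)·(0) + (12)·(-11) = -132
288·t² + 264·t + 21 = 0  ⇒  m = (-132)² − 288·21 = 11376
m = 11376 > 0,  v_rel·d = -132 < 0  ⇒  outside

inside=no margin=11376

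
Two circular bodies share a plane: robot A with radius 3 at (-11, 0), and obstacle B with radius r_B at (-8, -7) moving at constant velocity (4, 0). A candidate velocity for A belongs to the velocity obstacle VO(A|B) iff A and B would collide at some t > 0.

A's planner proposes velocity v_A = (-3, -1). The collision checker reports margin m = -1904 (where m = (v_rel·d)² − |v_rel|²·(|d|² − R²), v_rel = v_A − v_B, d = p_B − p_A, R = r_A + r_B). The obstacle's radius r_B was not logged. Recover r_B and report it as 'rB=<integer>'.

m = -1904
d = (3, -7);  v_rel = (-7, -1),  |v_rel|² = 50
v_rel×d = (-7)·(-7) − (-1)·(3) = 52
since m = R²·50 − 52²:  R² = (2704 + -1904) / 50 = 16
R = √16 = 4  ⇒  r_B = 4 − 3 = 1

rB=1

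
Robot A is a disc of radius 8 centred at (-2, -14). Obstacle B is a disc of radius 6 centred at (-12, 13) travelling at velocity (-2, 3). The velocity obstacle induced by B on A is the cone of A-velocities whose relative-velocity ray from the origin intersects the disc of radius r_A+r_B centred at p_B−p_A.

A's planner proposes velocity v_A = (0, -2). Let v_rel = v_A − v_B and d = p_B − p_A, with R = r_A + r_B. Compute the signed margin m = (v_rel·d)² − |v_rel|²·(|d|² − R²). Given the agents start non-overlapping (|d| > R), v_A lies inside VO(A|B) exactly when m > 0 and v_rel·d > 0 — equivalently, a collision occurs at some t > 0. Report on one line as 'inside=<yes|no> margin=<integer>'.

d = (-10, 27),  |d|² = 829;  R = 8+6 = 14,  c = 829−14² = 633
v_rel = (2, -5),  |v_rel|² = 29;  v_rel·d = (2)·(-10) + (-5)·(27) = -155
29·t² + 310·t + 633 = 0  ⇒  m = (-155)² − 29·633 = 5668
m = 5668 > 0,  v_rel·d = -155 < 0  ⇒  outside

inside=no margin=5668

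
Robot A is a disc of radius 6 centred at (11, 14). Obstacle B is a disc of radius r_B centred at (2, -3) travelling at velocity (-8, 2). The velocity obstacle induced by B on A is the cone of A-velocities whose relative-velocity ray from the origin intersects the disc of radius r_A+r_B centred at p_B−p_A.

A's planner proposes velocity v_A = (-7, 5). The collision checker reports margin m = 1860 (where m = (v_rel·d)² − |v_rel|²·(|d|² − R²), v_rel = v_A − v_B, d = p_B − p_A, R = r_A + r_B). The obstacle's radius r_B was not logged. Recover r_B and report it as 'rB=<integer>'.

m = 1860
d = (-9, -17);  v_rel = (1, 3),  |v_rel|² = 10
v_rel×d = (1)·(-17) − (3)·(-9) = 10
since m = R²·10 − 10²:  R² = (100 + 1860) / 10 = 196
R = √196 = 14  ⇒  r_B = 14 − 6 = 8

rB=8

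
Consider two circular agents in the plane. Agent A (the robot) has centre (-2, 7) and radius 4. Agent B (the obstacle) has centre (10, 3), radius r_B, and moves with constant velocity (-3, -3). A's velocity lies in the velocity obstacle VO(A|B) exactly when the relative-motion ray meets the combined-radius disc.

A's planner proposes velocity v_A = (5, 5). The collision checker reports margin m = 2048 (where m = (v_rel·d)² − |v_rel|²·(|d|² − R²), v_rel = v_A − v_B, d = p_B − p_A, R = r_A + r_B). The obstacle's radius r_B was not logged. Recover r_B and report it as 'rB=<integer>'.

m = 2048
d = (12, -4);  v_rel = (8, 8),  |v_rel|² = 128
v_rel×d = (8)·(-4) − (8)·(12) = -128
since m = R²·128 − (-128)²:  R² = (16384 + 2048) / 128 = 144
R = √144 = 12  ⇒  r_B = 12 − 4 = 8

rB=8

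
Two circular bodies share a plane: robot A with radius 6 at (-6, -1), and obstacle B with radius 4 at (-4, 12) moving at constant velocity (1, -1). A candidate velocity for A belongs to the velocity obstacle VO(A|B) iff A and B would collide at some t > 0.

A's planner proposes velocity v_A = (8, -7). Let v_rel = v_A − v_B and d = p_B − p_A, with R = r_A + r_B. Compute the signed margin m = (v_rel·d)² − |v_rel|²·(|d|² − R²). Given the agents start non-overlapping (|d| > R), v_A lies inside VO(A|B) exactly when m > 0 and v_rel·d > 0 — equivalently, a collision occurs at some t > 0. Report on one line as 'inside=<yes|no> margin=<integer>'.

d = (2, 13),  |d|² = 173;  R = 6+4 = 10,  c = 173−10² = 73
v_rel = (7, -6),  |v_rel|² = 85;  v_rel·d = (7)·(2) + (-6)·(13) = -64
85·t² + 128·t + 73 = 0  ⇒  m = (-64)² − 85·73 = -2109
m = -2109 < 0,  v_rel·d = -64 < 0  ⇒  outside

inside=no margin=-2109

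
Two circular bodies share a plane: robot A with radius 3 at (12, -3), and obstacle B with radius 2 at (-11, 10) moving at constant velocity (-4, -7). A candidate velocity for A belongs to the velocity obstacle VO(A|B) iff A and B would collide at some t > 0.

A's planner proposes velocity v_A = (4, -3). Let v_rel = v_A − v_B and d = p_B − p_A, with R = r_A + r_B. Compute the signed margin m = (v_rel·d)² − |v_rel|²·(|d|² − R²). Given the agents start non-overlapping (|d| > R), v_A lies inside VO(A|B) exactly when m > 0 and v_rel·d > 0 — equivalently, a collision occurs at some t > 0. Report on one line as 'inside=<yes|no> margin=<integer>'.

d = (-23, 13),  |d|² = 698;  R = 3+2 = 5,  c = 698−5² = 673
v_rel = (8, 4),  |v_rel|² = 80;  v_rel·d = (8)·(-23) + (4)·(13) = -132
80·t² + 264·t + 673 = 0  ⇒  m = (-132)² − 80·673 = -36416
m = -36416 < 0,  v_rel·d = -132 < 0  ⇒  outside

inside=no margin=-36416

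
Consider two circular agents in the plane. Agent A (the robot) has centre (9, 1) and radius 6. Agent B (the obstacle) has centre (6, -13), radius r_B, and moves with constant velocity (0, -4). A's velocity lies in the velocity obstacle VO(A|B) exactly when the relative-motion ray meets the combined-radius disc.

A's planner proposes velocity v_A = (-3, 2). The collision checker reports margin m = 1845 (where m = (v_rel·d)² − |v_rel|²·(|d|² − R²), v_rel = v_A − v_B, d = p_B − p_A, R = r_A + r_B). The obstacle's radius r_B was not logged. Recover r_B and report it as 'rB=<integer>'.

m = 1845
d = (-3, -14);  v_rel = (-3, 6),  |v_rel|² = 45
v_rel×d = (-3)·(-14) − (6)·(-3) = 60
since m = R²·45 − 60²:  R² = (3600 + 1845) / 45 = 121
R = √121 = 11  ⇒  r_B = 11 − 6 = 5

rB=5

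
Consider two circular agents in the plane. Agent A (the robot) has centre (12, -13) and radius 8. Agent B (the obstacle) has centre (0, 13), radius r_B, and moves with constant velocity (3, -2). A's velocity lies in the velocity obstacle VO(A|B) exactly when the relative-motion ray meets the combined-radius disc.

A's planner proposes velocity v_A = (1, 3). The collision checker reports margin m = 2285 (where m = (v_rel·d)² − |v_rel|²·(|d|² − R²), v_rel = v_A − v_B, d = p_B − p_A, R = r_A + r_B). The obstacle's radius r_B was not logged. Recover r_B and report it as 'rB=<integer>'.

m = 2285
d = (-12, 26);  v_rel = (-2, 5),  |v_rel|² = 29
v_rel×d = (-2)·(26) − (5)·(-12) = 8
since m = R²·29 − 8²:  R² = (64 + 2285) / 29 = 81
R = √81 = 9  ⇒  r_B = 9 − 8 = 1

rB=1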